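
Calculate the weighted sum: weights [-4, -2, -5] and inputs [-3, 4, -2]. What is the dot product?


Element-wise products:
-4 * -3 = 12
-2 * 4 = -8
-5 * -2 = 10
Sum = 12 + -8 + 10
= 14

14


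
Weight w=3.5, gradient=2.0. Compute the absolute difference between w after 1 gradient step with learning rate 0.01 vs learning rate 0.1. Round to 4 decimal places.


With lr=0.01: w_new = 3.5 - 0.01 * 2.0 = 3.48
With lr=0.1: w_new = 3.5 - 0.1 * 2.0 = 3.3
Absolute difference = |3.48 - 3.3|
= 0.1800

0.1800


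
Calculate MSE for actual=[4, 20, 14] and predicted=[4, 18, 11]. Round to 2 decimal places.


Differences: [0, 2, 3]
Squared errors: [0, 4, 9]
Sum of squared errors = 13
MSE = 13 / 3 = 4.33

4.33


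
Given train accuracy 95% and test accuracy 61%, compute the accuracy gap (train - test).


Gap = train_accuracy - test_accuracy
= 95 - 61
= 34%
This large gap strongly indicates overfitting.

34


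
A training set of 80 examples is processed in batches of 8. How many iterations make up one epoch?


Iterations per epoch = dataset_size / batch_size
= 80 / 8
= 10

10


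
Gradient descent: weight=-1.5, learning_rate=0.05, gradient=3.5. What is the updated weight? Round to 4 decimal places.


w_new = w_old - lr * gradient
= -1.5 - 0.05 * 3.5
= -1.5 - (0.175)
= -1.6750

-1.6750


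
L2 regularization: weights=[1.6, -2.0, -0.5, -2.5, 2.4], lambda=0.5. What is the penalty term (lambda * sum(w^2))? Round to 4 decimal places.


Squaring each weight:
1.6^2 = 2.56
(-2.0)^2 = 4.0
(-0.5)^2 = 0.25
(-2.5)^2 = 6.25
2.4^2 = 5.76
Sum of squares = 18.82
Penalty = 0.5 * 18.82 = 9.4100

9.4100


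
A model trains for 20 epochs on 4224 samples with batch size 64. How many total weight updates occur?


Iterations per epoch = 4224 / 64 = 66
Total updates = iterations_per_epoch * epochs
= 66 * 20
= 1320

1320


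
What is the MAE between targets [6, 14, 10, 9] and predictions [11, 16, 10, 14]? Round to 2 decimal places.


Absolute errors: [5, 2, 0, 5]
Sum of absolute errors = 12
MAE = 12 / 4 = 3.00

3.00


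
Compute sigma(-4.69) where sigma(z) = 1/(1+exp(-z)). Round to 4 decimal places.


sigmoid(z) = 1 / (1 + exp(-z))
exp(-(-4.69)) = exp(4.69) = 108.8532
1 + 108.8532 = 109.8532
1 / 109.8532 = 0.0091

0.0091


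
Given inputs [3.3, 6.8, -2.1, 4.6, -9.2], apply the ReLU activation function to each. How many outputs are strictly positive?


ReLU(x) = max(0, x) for each element:
ReLU(3.3) = 3.3
ReLU(6.8) = 6.8
ReLU(-2.1) = 0
ReLU(4.6) = 4.6
ReLU(-9.2) = 0
Active neurons (>0): 3

3


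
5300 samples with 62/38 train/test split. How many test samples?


Train samples = 5300 * 62% = 3286
Test samples = 5300 - 3286
= 2014

2014


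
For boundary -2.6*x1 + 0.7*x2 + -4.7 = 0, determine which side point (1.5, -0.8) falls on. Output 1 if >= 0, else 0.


Compute -2.6 * 1.5 + 0.7 * -0.8 + -4.7
= -3.9 + -0.56 + -4.7
= -9.16
Since -9.16 < 0, the point is on the negative side.

0


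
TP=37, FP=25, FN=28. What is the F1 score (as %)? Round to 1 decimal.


Precision = TP / (TP + FP) = 37 / 62 = 0.5968
Recall = TP / (TP + FN) = 37 / 65 = 0.5692
F1 = 2 * P * R / (P + R)
= 2 * 0.5968 * 0.5692 / (0.5968 + 0.5692)
= 0.6794 / 1.166
= 0.5827
As percentage: 58.3%

58.3


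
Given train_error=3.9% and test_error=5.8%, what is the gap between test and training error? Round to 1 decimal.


Generalization gap = test_error - train_error
= 5.8 - 3.9
= 1.9%
A small gap suggests good generalization.

1.9


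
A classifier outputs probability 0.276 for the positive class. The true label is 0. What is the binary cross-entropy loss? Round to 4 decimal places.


For y=0: Loss = -log(1-p)
= -log(1 - 0.276)
= -log(0.724)
= -(-0.323)
= 0.3230

0.3230


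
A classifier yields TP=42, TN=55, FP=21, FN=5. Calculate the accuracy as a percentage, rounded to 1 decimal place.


Accuracy = (TP + TN) / (TP + TN + FP + FN) * 100
= (42 + 55) / (42 + 55 + 21 + 5)
= 97 / 123
= 0.7886
= 78.9%

78.9


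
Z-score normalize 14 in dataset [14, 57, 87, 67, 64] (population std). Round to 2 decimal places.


Mean = (14 + 57 + 87 + 67 + 64) / 5 = 57.8
Variance = sum((x_i - mean)^2) / n = 578.96
Std = sqrt(578.96) = 24.0616
Z = (x - mean) / std
= (14 - 57.8) / 24.0616
= -43.8 / 24.0616
= -1.82

-1.82


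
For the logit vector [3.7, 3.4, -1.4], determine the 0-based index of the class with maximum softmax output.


Softmax is a monotonic transformation, so it preserves the argmax.
We need to find the index of the maximum logit.
Index 0: 3.7
Index 1: 3.4
Index 2: -1.4
Maximum logit = 3.7 at index 0

0


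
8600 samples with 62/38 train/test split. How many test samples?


Train samples = 8600 * 62% = 5332
Test samples = 8600 - 5332
= 3268

3268


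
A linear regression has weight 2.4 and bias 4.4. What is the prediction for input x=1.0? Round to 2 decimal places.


y = 2.4 * 1.0 + (4.4)
= 2.4 + (4.4)
= 6.80

6.80


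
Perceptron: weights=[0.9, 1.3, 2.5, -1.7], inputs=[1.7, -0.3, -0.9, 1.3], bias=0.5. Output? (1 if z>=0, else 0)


z = w . x + b
= 0.9*1.7 + 1.3*-0.3 + 2.5*-0.9 + -1.7*1.3 + 0.5
= 1.53 + -0.39 + -2.25 + -2.21 + 0.5
= -3.32 + 0.5
= -2.82
Since z = -2.82 < 0, output = 0

0


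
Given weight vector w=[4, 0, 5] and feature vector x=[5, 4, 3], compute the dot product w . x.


Element-wise products:
4 * 5 = 20
0 * 4 = 0
5 * 3 = 15
Sum = 20 + 0 + 15
= 35

35


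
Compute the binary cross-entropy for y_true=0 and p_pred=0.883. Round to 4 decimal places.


For y=0: Loss = -log(1-p)
= -log(1 - 0.883)
= -log(0.117)
= -(-2.1456)
= 2.1456

2.1456


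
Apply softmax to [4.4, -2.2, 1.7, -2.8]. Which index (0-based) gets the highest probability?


Softmax is a monotonic transformation, so it preserves the argmax.
We need to find the index of the maximum logit.
Index 0: 4.4
Index 1: -2.2
Index 2: 1.7
Index 3: -2.8
Maximum logit = 4.4 at index 0

0


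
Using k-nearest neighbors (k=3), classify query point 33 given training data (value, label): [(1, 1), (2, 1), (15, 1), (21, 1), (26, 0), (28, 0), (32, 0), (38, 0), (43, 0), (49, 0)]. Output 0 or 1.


Distances from query 33:
Point 32 (class 0): distance = 1
Point 28 (class 0): distance = 5
Point 38 (class 0): distance = 5
K=3 nearest neighbors: classes = [0, 0, 0]
Votes for class 1: 0 / 3
Majority vote => class 0

0


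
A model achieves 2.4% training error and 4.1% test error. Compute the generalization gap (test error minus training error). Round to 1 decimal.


Generalization gap = test_error - train_error
= 4.1 - 2.4
= 1.7%
A small gap suggests good generalization.

1.7


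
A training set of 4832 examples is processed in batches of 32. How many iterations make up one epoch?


Iterations per epoch = dataset_size / batch_size
= 4832 / 32
= 151

151


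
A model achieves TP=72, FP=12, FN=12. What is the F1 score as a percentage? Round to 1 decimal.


Precision = TP / (TP + FP) = 72 / 84 = 0.8571
Recall = TP / (TP + FN) = 72 / 84 = 0.8571
F1 = 2 * P * R / (P + R)
= 2 * 0.8571 * 0.8571 / (0.8571 + 0.8571)
= 1.4694 / 1.7143
= 0.8571
As percentage: 85.7%

85.7


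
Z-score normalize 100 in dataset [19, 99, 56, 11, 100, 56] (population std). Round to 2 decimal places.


Mean = (19 + 99 + 56 + 11 + 100 + 56) / 6 = 56.8333
Variance = sum((x_i - mean)^2) / n = 1195.8056
Std = sqrt(1195.8056) = 34.5804
Z = (x - mean) / std
= (100 - 56.8333) / 34.5804
= 43.1667 / 34.5804
= 1.25

1.25


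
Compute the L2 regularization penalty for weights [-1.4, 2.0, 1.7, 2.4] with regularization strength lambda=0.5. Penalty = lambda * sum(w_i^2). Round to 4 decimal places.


Squaring each weight:
(-1.4)^2 = 1.96
2.0^2 = 4.0
1.7^2 = 2.89
2.4^2 = 5.76
Sum of squares = 14.61
Penalty = 0.5 * 14.61 = 7.3050

7.3050


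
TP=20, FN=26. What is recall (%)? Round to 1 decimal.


Recall = TP / (TP + FN) * 100
= 20 / (20 + 26)
= 20 / 46
= 0.4348
= 43.5%

43.5


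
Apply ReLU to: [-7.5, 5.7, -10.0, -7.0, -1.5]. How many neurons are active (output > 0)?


ReLU(x) = max(0, x) for each element:
ReLU(-7.5) = 0
ReLU(5.7) = 5.7
ReLU(-10.0) = 0
ReLU(-7.0) = 0
ReLU(-1.5) = 0
Active neurons (>0): 1

1


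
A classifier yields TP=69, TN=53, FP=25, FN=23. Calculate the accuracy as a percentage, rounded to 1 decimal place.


Accuracy = (TP + TN) / (TP + TN + FP + FN) * 100
= (69 + 53) / (69 + 53 + 25 + 23)
= 122 / 170
= 0.7176
= 71.8%

71.8


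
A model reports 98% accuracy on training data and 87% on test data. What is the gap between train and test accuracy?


Gap = train_accuracy - test_accuracy
= 98 - 87
= 11%
This gap suggests the model is overfitting.

11


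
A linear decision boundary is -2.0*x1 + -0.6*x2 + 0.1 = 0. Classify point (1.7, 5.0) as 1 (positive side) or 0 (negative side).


Compute -2.0 * 1.7 + -0.6 * 5.0 + 0.1
= -3.4 + -3.0 + 0.1
= -6.3
Since -6.3 < 0, the point is on the negative side.

0


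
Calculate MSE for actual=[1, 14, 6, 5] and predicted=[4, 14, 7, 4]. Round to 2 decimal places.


Differences: [-3, 0, -1, 1]
Squared errors: [9, 0, 1, 1]
Sum of squared errors = 11
MSE = 11 / 4 = 2.75

2.75


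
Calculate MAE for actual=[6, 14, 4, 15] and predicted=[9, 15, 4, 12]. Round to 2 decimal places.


Absolute errors: [3, 1, 0, 3]
Sum of absolute errors = 7
MAE = 7 / 4 = 1.75

1.75


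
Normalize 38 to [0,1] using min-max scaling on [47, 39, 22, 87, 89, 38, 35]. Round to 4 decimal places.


Min = 22, Max = 89
Range = 89 - 22 = 67
Scaled = (x - min) / (max - min)
= (38 - 22) / 67
= 16 / 67
= 0.2388

0.2388


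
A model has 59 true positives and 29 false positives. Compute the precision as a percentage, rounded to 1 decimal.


Precision = TP / (TP + FP) * 100
= 59 / (59 + 29)
= 59 / 88
= 0.6705
= 67.0%

67.0


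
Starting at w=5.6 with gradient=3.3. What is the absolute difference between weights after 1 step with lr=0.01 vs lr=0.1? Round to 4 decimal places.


With lr=0.01: w_new = 5.6 - 0.01 * 3.3 = 5.567
With lr=0.1: w_new = 5.6 - 0.1 * 3.3 = 5.27
Absolute difference = |5.567 - 5.27|
= 0.2970

0.2970


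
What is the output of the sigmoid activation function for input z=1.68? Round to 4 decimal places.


sigmoid(z) = 1 / (1 + exp(-z))
exp(-(1.68)) = exp(-1.68) = 0.1864
1 + 0.1864 = 1.1864
1 / 1.1864 = 0.8429

0.8429


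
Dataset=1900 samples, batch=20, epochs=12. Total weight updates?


Iterations per epoch = 1900 / 20 = 95
Total updates = iterations_per_epoch * epochs
= 95 * 12
= 1140

1140


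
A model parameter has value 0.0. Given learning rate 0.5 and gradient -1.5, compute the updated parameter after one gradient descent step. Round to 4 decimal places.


w_new = w_old - lr * gradient
= 0.0 - 0.5 * -1.5
= 0.0 - (-0.75)
= 0.7500

0.7500


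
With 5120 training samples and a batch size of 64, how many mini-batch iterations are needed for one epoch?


Iterations per epoch = dataset_size / batch_size
= 5120 / 64
= 80

80


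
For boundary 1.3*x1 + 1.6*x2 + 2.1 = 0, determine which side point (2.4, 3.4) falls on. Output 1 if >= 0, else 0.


Compute 1.3 * 2.4 + 1.6 * 3.4 + 2.1
= 3.12 + 5.44 + 2.1
= 10.66
Since 10.66 >= 0, the point is on the positive side.

1


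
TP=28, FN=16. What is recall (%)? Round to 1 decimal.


Recall = TP / (TP + FN) * 100
= 28 / (28 + 16)
= 28 / 44
= 0.6364
= 63.6%

63.6


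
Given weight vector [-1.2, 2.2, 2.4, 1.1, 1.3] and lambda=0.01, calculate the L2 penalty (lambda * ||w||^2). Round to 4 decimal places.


Squaring each weight:
(-1.2)^2 = 1.44
2.2^2 = 4.84
2.4^2 = 5.76
1.1^2 = 1.21
1.3^2 = 1.69
Sum of squares = 14.94
Penalty = 0.01 * 14.94 = 0.1494

0.1494


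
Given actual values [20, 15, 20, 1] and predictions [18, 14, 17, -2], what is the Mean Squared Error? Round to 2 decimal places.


Differences: [2, 1, 3, 3]
Squared errors: [4, 1, 9, 9]
Sum of squared errors = 23
MSE = 23 / 4 = 5.75

5.75


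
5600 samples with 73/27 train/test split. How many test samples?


Train samples = 5600 * 73% = 4088
Test samples = 5600 - 4088
= 1512

1512


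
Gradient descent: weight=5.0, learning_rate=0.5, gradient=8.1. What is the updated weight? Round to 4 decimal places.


w_new = w_old - lr * gradient
= 5.0 - 0.5 * 8.1
= 5.0 - (4.05)
= 0.9500

0.9500


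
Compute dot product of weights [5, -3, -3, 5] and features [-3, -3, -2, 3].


Element-wise products:
5 * -3 = -15
-3 * -3 = 9
-3 * -2 = 6
5 * 3 = 15
Sum = -15 + 9 + 6 + 15
= 15

15


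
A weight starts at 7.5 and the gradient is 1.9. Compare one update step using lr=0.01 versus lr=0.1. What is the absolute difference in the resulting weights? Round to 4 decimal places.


With lr=0.01: w_new = 7.5 - 0.01 * 1.9 = 7.481
With lr=0.1: w_new = 7.5 - 0.1 * 1.9 = 7.31
Absolute difference = |7.481 - 7.31|
= 0.1710

0.1710


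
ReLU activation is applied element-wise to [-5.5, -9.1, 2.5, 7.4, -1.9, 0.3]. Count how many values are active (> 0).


ReLU(x) = max(0, x) for each element:
ReLU(-5.5) = 0
ReLU(-9.1) = 0
ReLU(2.5) = 2.5
ReLU(7.4) = 7.4
ReLU(-1.9) = 0
ReLU(0.3) = 0.3
Active neurons (>0): 3

3


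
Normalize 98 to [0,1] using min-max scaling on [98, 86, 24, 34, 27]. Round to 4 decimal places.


Min = 24, Max = 98
Range = 98 - 24 = 74
Scaled = (x - min) / (max - min)
= (98 - 24) / 74
= 74 / 74
= 1.0000

1.0000


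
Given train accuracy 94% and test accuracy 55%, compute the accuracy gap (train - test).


Gap = train_accuracy - test_accuracy
= 94 - 55
= 39%
This large gap strongly indicates overfitting.

39


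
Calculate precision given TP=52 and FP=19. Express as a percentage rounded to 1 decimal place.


Precision = TP / (TP + FP) * 100
= 52 / (52 + 19)
= 52 / 71
= 0.7324
= 73.2%

73.2


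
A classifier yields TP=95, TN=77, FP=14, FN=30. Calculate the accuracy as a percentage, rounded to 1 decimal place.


Accuracy = (TP + TN) / (TP + TN + FP + FN) * 100
= (95 + 77) / (95 + 77 + 14 + 30)
= 172 / 216
= 0.7963
= 79.6%

79.6


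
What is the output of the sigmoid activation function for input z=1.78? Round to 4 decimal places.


sigmoid(z) = 1 / (1 + exp(-z))
exp(-(1.78)) = exp(-1.78) = 0.1686
1 + 0.1686 = 1.1686
1 / 1.1686 = 0.8557

0.8557


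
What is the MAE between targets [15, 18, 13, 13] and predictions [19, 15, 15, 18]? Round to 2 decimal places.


Absolute errors: [4, 3, 2, 5]
Sum of absolute errors = 14
MAE = 14 / 4 = 3.50

3.50


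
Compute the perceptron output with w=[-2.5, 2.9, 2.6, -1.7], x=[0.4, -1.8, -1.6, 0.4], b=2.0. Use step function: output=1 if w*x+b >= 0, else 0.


z = w . x + b
= -2.5*0.4 + 2.9*-1.8 + 2.6*-1.6 + -1.7*0.4 + 2.0
= -1.0 + -5.22 + -4.16 + -0.68 + 2.0
= -11.06 + 2.0
= -9.06
Since z = -9.06 < 0, output = 0

0


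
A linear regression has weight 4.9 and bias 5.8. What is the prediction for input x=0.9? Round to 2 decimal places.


y = 4.9 * 0.9 + (5.8)
= 4.41 + (5.8)
= 10.21

10.21


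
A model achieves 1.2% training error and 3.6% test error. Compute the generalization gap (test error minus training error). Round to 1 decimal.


Generalization gap = test_error - train_error
= 3.6 - 1.2
= 2.4%
A moderate gap.

2.4


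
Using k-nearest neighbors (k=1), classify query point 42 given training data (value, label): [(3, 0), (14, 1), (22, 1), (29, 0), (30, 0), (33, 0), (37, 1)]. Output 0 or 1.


Distances from query 42:
Point 37 (class 1): distance = 5
K=1 nearest neighbors: classes = [1]
Votes for class 1: 1 / 1
Majority vote => class 1

1


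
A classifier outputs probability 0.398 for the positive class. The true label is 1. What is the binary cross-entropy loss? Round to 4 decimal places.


For y=1: Loss = -log(p)
= -log(0.398)
= -(-0.9213)
= 0.9213

0.9213


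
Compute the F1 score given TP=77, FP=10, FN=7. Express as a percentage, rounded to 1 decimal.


Precision = TP / (TP + FP) = 77 / 87 = 0.8851
Recall = TP / (TP + FN) = 77 / 84 = 0.9167
F1 = 2 * P * R / (P + R)
= 2 * 0.8851 * 0.9167 / (0.8851 + 0.9167)
= 1.6226 / 1.8017
= 0.9006
As percentage: 90.1%

90.1


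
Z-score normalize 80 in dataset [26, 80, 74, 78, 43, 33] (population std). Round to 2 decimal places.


Mean = (26 + 80 + 74 + 78 + 43 + 33) / 6 = 55.6667
Variance = sum((x_i - mean)^2) / n = 496.8889
Std = sqrt(496.8889) = 22.291
Z = (x - mean) / std
= (80 - 55.6667) / 22.291
= 24.3333 / 22.291
= 1.09

1.09


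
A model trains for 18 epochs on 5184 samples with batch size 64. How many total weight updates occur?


Iterations per epoch = 5184 / 64 = 81
Total updates = iterations_per_epoch * epochs
= 81 * 18
= 1458

1458


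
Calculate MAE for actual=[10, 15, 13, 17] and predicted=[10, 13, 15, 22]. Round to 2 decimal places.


Absolute errors: [0, 2, 2, 5]
Sum of absolute errors = 9
MAE = 9 / 4 = 2.25

2.25


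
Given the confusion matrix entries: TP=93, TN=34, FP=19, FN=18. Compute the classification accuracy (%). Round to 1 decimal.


Accuracy = (TP + TN) / (TP + TN + FP + FN) * 100
= (93 + 34) / (93 + 34 + 19 + 18)
= 127 / 164
= 0.7744
= 77.4%

77.4


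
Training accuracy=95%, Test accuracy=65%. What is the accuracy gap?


Gap = train_accuracy - test_accuracy
= 95 - 65
= 30%
This large gap strongly indicates overfitting.

30


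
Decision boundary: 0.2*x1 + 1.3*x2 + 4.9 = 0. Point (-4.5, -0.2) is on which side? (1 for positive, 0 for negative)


Compute 0.2 * -4.5 + 1.3 * -0.2 + 4.9
= -0.9 + -0.26 + 4.9
= 3.74
Since 3.74 >= 0, the point is on the positive side.

1


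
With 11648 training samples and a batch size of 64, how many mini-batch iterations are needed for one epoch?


Iterations per epoch = dataset_size / batch_size
= 11648 / 64
= 182

182


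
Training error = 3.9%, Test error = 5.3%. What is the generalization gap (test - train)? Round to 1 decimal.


Generalization gap = test_error - train_error
= 5.3 - 3.9
= 1.4%
A small gap suggests good generalization.

1.4


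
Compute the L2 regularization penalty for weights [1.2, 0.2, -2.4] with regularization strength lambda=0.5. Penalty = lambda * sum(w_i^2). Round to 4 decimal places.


Squaring each weight:
1.2^2 = 1.44
0.2^2 = 0.04
(-2.4)^2 = 5.76
Sum of squares = 7.24
Penalty = 0.5 * 7.24 = 3.6200

3.6200


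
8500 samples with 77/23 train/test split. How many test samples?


Train samples = 8500 * 77% = 6545
Test samples = 8500 - 6545
= 1955

1955


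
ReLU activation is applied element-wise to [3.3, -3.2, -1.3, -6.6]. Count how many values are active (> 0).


ReLU(x) = max(0, x) for each element:
ReLU(3.3) = 3.3
ReLU(-3.2) = 0
ReLU(-1.3) = 0
ReLU(-6.6) = 0
Active neurons (>0): 1

1


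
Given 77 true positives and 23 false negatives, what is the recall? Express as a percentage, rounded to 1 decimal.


Recall = TP / (TP + FN) * 100
= 77 / (77 + 23)
= 77 / 100
= 0.77
= 77.0%

77.0


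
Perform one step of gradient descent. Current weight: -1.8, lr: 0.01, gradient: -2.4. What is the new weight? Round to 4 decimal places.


w_new = w_old - lr * gradient
= -1.8 - 0.01 * -2.4
= -1.8 - (-0.024)
= -1.7760

-1.7760


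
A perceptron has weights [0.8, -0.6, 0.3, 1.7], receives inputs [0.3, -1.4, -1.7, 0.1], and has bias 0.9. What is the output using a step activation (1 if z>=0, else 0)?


z = w . x + b
= 0.8*0.3 + -0.6*-1.4 + 0.3*-1.7 + 1.7*0.1 + 0.9
= 0.24 + 0.84 + -0.51 + 0.17 + 0.9
= 0.74 + 0.9
= 1.64
Since z = 1.64 >= 0, output = 1

1


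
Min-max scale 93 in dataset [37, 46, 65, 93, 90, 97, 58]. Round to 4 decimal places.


Min = 37, Max = 97
Range = 97 - 37 = 60
Scaled = (x - min) / (max - min)
= (93 - 37) / 60
= 56 / 60
= 0.9333

0.9333


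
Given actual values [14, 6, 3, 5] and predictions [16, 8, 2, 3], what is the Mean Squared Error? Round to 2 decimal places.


Differences: [-2, -2, 1, 2]
Squared errors: [4, 4, 1, 4]
Sum of squared errors = 13
MSE = 13 / 4 = 3.25

3.25


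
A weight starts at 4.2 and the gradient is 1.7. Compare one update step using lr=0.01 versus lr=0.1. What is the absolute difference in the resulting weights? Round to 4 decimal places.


With lr=0.01: w_new = 4.2 - 0.01 * 1.7 = 4.183
With lr=0.1: w_new = 4.2 - 0.1 * 1.7 = 4.03
Absolute difference = |4.183 - 4.03|
= 0.1530

0.1530


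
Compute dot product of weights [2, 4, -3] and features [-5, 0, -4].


Element-wise products:
2 * -5 = -10
4 * 0 = 0
-3 * -4 = 12
Sum = -10 + 0 + 12
= 2

2


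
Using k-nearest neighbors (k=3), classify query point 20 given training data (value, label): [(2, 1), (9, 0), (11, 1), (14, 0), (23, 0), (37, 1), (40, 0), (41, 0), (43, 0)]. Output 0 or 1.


Distances from query 20:
Point 23 (class 0): distance = 3
Point 14 (class 0): distance = 6
Point 11 (class 1): distance = 9
K=3 nearest neighbors: classes = [0, 0, 1]
Votes for class 1: 1 / 3
Majority vote => class 0

0


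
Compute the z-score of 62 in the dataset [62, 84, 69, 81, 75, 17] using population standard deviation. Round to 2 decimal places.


Mean = (62 + 84 + 69 + 81 + 75 + 17) / 6 = 64.6667
Variance = sum((x_i - mean)^2) / n = 507.5556
Std = sqrt(507.5556) = 22.529
Z = (x - mean) / std
= (62 - 64.6667) / 22.529
= -2.6667 / 22.529
= -0.12

-0.12


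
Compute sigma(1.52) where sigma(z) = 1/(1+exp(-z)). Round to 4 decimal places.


sigmoid(z) = 1 / (1 + exp(-z))
exp(-(1.52)) = exp(-1.52) = 0.2187
1 + 0.2187 = 1.2187
1 / 1.2187 = 0.8205

0.8205


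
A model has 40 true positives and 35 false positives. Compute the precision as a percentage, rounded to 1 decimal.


Precision = TP / (TP + FP) * 100
= 40 / (40 + 35)
= 40 / 75
= 0.5333
= 53.3%

53.3


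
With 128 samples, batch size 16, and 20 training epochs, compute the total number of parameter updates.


Iterations per epoch = 128 / 16 = 8
Total updates = iterations_per_epoch * epochs
= 8 * 20
= 160

160


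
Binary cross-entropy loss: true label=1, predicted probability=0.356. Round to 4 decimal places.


For y=1: Loss = -log(p)
= -log(0.356)
= -(-1.0328)
= 1.0328

1.0328


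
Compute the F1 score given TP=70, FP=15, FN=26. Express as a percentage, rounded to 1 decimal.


Precision = TP / (TP + FP) = 70 / 85 = 0.8235
Recall = TP / (TP + FN) = 70 / 96 = 0.7292
F1 = 2 * P * R / (P + R)
= 2 * 0.8235 * 0.7292 / (0.8235 + 0.7292)
= 1.201 / 1.5527
= 0.7735
As percentage: 77.3%

77.3


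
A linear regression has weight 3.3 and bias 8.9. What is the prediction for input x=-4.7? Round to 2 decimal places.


y = 3.3 * -4.7 + (8.9)
= -15.51 + (8.9)
= -6.61

-6.61


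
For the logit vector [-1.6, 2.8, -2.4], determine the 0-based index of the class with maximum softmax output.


Softmax is a monotonic transformation, so it preserves the argmax.
We need to find the index of the maximum logit.
Index 0: -1.6
Index 1: 2.8
Index 2: -2.4
Maximum logit = 2.8 at index 1

1


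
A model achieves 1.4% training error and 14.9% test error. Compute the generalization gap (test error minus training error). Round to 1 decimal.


Generalization gap = test_error - train_error
= 14.9 - 1.4
= 13.5%
A large gap suggests overfitting.

13.5


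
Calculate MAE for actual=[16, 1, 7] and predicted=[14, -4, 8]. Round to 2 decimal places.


Absolute errors: [2, 5, 1]
Sum of absolute errors = 8
MAE = 8 / 3 = 2.67

2.67


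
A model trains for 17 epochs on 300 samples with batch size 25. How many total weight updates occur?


Iterations per epoch = 300 / 25 = 12
Total updates = iterations_per_epoch * epochs
= 12 * 17
= 204

204


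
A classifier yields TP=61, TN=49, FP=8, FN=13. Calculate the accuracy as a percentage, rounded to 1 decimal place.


Accuracy = (TP + TN) / (TP + TN + FP + FN) * 100
= (61 + 49) / (61 + 49 + 8 + 13)
= 110 / 131
= 0.8397
= 84.0%

84.0


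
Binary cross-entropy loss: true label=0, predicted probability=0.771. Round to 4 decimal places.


For y=0: Loss = -log(1-p)
= -log(1 - 0.771)
= -log(0.229)
= -(-1.474)
= 1.4740

1.4740


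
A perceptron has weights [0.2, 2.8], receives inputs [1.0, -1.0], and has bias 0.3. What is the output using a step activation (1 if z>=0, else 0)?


z = w . x + b
= 0.2*1.0 + 2.8*-1.0 + 0.3
= 0.2 + -2.8 + 0.3
= -2.6 + 0.3
= -2.3
Since z = -2.3 < 0, output = 0

0


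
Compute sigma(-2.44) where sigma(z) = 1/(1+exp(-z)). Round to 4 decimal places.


sigmoid(z) = 1 / (1 + exp(-z))
exp(-(-2.44)) = exp(2.44) = 11.473
1 + 11.473 = 12.473
1 / 12.473 = 0.0802

0.0802


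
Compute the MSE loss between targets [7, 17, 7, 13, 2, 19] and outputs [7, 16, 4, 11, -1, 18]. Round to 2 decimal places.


Differences: [0, 1, 3, 2, 3, 1]
Squared errors: [0, 1, 9, 4, 9, 1]
Sum of squared errors = 24
MSE = 24 / 6 = 4.00

4.00


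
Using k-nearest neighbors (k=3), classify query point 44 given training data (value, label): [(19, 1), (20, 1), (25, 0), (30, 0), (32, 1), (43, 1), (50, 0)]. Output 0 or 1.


Distances from query 44:
Point 43 (class 1): distance = 1
Point 50 (class 0): distance = 6
Point 32 (class 1): distance = 12
K=3 nearest neighbors: classes = [1, 0, 1]
Votes for class 1: 2 / 3
Majority vote => class 1

1


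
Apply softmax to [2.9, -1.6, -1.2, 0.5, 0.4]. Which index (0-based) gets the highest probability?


Softmax is a monotonic transformation, so it preserves the argmax.
We need to find the index of the maximum logit.
Index 0: 2.9
Index 1: -1.6
Index 2: -1.2
Index 3: 0.5
Index 4: 0.4
Maximum logit = 2.9 at index 0

0


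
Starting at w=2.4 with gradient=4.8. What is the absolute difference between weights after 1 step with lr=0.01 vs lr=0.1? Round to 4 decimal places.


With lr=0.01: w_new = 2.4 - 0.01 * 4.8 = 2.352
With lr=0.1: w_new = 2.4 - 0.1 * 4.8 = 1.92
Absolute difference = |2.352 - 1.92|
= 0.4320

0.4320


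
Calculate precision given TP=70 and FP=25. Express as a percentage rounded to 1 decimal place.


Precision = TP / (TP + FP) * 100
= 70 / (70 + 25)
= 70 / 95
= 0.7368
= 73.7%

73.7


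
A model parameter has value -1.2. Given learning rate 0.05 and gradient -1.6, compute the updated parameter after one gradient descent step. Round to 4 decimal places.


w_new = w_old - lr * gradient
= -1.2 - 0.05 * -1.6
= -1.2 - (-0.08)
= -1.1200

-1.1200


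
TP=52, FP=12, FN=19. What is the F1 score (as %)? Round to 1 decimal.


Precision = TP / (TP + FP) = 52 / 64 = 0.8125
Recall = TP / (TP + FN) = 52 / 71 = 0.7324
F1 = 2 * P * R / (P + R)
= 2 * 0.8125 * 0.7324 / (0.8125 + 0.7324)
= 1.1901 / 1.5449
= 0.7704
As percentage: 77.0%

77.0


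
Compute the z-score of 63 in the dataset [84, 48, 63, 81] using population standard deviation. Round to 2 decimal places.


Mean = (84 + 48 + 63 + 81) / 4 = 69.0
Variance = sum((x_i - mean)^2) / n = 211.5
Std = sqrt(211.5) = 14.543
Z = (x - mean) / std
= (63 - 69.0) / 14.543
= -6.0 / 14.543
= -0.41

-0.41


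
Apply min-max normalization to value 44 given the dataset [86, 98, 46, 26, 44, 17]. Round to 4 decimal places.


Min = 17, Max = 98
Range = 98 - 17 = 81
Scaled = (x - min) / (max - min)
= (44 - 17) / 81
= 27 / 81
= 0.3333

0.3333


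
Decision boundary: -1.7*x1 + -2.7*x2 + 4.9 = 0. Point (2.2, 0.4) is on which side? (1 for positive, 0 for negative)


Compute -1.7 * 2.2 + -2.7 * 0.4 + 4.9
= -3.74 + -1.08 + 4.9
= 0.08
Since 0.08 >= 0, the point is on the positive side.

1


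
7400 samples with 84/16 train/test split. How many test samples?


Train samples = 7400 * 84% = 6216
Test samples = 7400 - 6216
= 1184

1184


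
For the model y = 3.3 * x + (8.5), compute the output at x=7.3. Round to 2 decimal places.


y = 3.3 * 7.3 + (8.5)
= 24.09 + (8.5)
= 32.59

32.59


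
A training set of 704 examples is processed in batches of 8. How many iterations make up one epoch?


Iterations per epoch = dataset_size / batch_size
= 704 / 8
= 88

88


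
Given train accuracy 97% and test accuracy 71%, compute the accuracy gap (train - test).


Gap = train_accuracy - test_accuracy
= 97 - 71
= 26%
This large gap strongly indicates overfitting.

26


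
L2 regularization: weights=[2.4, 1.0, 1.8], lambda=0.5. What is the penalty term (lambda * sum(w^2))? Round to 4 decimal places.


Squaring each weight:
2.4^2 = 5.76
1.0^2 = 1.0
1.8^2 = 3.24
Sum of squares = 10.0
Penalty = 0.5 * 10.0 = 5.0000

5.0000


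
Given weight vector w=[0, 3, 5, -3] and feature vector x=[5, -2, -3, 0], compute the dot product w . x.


Element-wise products:
0 * 5 = 0
3 * -2 = -6
5 * -3 = -15
-3 * 0 = 0
Sum = 0 + -6 + -15 + 0
= -21

-21


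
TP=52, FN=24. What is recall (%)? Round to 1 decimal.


Recall = TP / (TP + FN) * 100
= 52 / (52 + 24)
= 52 / 76
= 0.6842
= 68.4%

68.4


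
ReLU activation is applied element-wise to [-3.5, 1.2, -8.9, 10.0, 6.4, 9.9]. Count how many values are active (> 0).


ReLU(x) = max(0, x) for each element:
ReLU(-3.5) = 0
ReLU(1.2) = 1.2
ReLU(-8.9) = 0
ReLU(10.0) = 10.0
ReLU(6.4) = 6.4
ReLU(9.9) = 9.9
Active neurons (>0): 4

4


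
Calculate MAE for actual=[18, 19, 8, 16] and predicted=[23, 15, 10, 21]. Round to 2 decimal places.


Absolute errors: [5, 4, 2, 5]
Sum of absolute errors = 16
MAE = 16 / 4 = 4.00

4.00


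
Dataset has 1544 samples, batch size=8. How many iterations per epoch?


Iterations per epoch = dataset_size / batch_size
= 1544 / 8
= 193

193


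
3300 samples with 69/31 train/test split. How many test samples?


Train samples = 3300 * 69% = 2277
Test samples = 3300 - 2277
= 1023

1023


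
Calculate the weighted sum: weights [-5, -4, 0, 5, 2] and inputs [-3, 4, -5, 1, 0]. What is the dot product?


Element-wise products:
-5 * -3 = 15
-4 * 4 = -16
0 * -5 = 0
5 * 1 = 5
2 * 0 = 0
Sum = 15 + -16 + 0 + 5 + 0
= 4

4


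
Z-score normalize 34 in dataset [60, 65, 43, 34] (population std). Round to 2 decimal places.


Mean = (60 + 65 + 43 + 34) / 4 = 50.5
Variance = sum((x_i - mean)^2) / n = 157.25
Std = sqrt(157.25) = 12.5399
Z = (x - mean) / std
= (34 - 50.5) / 12.5399
= -16.5 / 12.5399
= -1.32

-1.32


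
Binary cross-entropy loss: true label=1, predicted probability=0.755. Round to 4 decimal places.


For y=1: Loss = -log(p)
= -log(0.755)
= -(-0.281)
= 0.2810

0.2810


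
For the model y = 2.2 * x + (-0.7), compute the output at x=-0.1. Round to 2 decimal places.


y = 2.2 * -0.1 + (-0.7)
= -0.22 + (-0.7)
= -0.92

-0.92


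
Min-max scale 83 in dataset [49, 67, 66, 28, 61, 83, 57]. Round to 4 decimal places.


Min = 28, Max = 83
Range = 83 - 28 = 55
Scaled = (x - min) / (max - min)
= (83 - 28) / 55
= 55 / 55
= 1.0000

1.0000


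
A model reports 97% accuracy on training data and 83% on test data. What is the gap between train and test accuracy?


Gap = train_accuracy - test_accuracy
= 97 - 83
= 14%
This gap suggests the model is overfitting.

14


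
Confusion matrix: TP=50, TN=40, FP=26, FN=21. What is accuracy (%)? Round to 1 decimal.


Accuracy = (TP + TN) / (TP + TN + FP + FN) * 100
= (50 + 40) / (50 + 40 + 26 + 21)
= 90 / 137
= 0.6569
= 65.7%

65.7


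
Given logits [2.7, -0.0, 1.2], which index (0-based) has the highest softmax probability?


Softmax is a monotonic transformation, so it preserves the argmax.
We need to find the index of the maximum logit.
Index 0: 2.7
Index 1: -0.0
Index 2: 1.2
Maximum logit = 2.7 at index 0

0


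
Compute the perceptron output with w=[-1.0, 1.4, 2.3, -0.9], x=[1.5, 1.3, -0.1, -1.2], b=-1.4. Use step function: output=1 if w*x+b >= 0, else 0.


z = w . x + b
= -1.0*1.5 + 1.4*1.3 + 2.3*-0.1 + -0.9*-1.2 + -1.4
= -1.5 + 1.82 + -0.23 + 1.08 + -1.4
= 1.17 + -1.4
= -0.23
Since z = -0.23 < 0, output = 0

0


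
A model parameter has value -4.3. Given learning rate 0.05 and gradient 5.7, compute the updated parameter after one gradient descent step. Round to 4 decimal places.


w_new = w_old - lr * gradient
= -4.3 - 0.05 * 5.7
= -4.3 - (0.285)
= -4.5850

-4.5850


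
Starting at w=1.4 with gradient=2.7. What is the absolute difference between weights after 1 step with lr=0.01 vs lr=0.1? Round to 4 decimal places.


With lr=0.01: w_new = 1.4 - 0.01 * 2.7 = 1.373
With lr=0.1: w_new = 1.4 - 0.1 * 2.7 = 1.13
Absolute difference = |1.373 - 1.13|
= 0.2430

0.2430


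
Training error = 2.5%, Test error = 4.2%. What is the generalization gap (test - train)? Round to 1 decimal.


Generalization gap = test_error - train_error
= 4.2 - 2.5
= 1.7%
A small gap suggests good generalization.

1.7


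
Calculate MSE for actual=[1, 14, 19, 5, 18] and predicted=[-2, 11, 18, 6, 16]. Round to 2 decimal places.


Differences: [3, 3, 1, -1, 2]
Squared errors: [9, 9, 1, 1, 4]
Sum of squared errors = 24
MSE = 24 / 5 = 4.80

4.80


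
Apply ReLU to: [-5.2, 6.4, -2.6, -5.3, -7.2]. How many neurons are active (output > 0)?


ReLU(x) = max(0, x) for each element:
ReLU(-5.2) = 0
ReLU(6.4) = 6.4
ReLU(-2.6) = 0
ReLU(-5.3) = 0
ReLU(-7.2) = 0
Active neurons (>0): 1

1


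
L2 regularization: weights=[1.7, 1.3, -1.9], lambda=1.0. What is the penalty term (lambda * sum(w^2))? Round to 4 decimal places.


Squaring each weight:
1.7^2 = 2.89
1.3^2 = 1.69
(-1.9)^2 = 3.61
Sum of squares = 8.19
Penalty = 1.0 * 8.19 = 8.1900

8.1900


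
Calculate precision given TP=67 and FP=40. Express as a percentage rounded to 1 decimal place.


Precision = TP / (TP + FP) * 100
= 67 / (67 + 40)
= 67 / 107
= 0.6262
= 62.6%

62.6


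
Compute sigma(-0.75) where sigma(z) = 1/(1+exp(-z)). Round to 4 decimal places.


sigmoid(z) = 1 / (1 + exp(-z))
exp(-(-0.75)) = exp(0.75) = 2.117
1 + 2.117 = 3.117
1 / 3.117 = 0.3208

0.3208


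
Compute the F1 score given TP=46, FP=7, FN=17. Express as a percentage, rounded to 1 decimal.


Precision = TP / (TP + FP) = 46 / 53 = 0.8679
Recall = TP / (TP + FN) = 46 / 63 = 0.7302
F1 = 2 * P * R / (P + R)
= 2 * 0.8679 * 0.7302 / (0.8679 + 0.7302)
= 1.2674 / 1.5981
= 0.7931
As percentage: 79.3%

79.3


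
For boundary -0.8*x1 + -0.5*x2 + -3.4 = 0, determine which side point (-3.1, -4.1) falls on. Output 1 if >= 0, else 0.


Compute -0.8 * -3.1 + -0.5 * -4.1 + -3.4
= 2.48 + 2.05 + -3.4
= 1.13
Since 1.13 >= 0, the point is on the positive side.

1


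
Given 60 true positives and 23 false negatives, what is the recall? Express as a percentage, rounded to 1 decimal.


Recall = TP / (TP + FN) * 100
= 60 / (60 + 23)
= 60 / 83
= 0.7229
= 72.3%

72.3


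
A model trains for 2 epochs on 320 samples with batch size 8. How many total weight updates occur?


Iterations per epoch = 320 / 8 = 40
Total updates = iterations_per_epoch * epochs
= 40 * 2
= 80

80


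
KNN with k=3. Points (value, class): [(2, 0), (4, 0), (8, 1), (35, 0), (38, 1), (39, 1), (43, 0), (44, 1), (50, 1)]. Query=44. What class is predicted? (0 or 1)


Distances from query 44:
Point 44 (class 1): distance = 0
Point 43 (class 0): distance = 1
Point 39 (class 1): distance = 5
K=3 nearest neighbors: classes = [1, 0, 1]
Votes for class 1: 2 / 3
Majority vote => class 1

1


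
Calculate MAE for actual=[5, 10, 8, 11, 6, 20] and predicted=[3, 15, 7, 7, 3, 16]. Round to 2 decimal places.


Absolute errors: [2, 5, 1, 4, 3, 4]
Sum of absolute errors = 19
MAE = 19 / 6 = 3.17

3.17


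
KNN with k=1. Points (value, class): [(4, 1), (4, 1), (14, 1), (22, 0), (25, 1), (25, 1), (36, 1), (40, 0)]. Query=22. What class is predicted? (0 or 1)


Distances from query 22:
Point 22 (class 0): distance = 0
K=1 nearest neighbors: classes = [0]
Votes for class 1: 0 / 1
Majority vote => class 0

0


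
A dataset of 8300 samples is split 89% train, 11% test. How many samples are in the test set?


Train samples = 8300 * 89% = 7387
Test samples = 8300 - 7387
= 913

913


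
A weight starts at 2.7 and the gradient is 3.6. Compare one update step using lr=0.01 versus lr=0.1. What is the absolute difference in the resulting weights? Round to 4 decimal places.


With lr=0.01: w_new = 2.7 - 0.01 * 3.6 = 2.664
With lr=0.1: w_new = 2.7 - 0.1 * 3.6 = 2.34
Absolute difference = |2.664 - 2.34|
= 0.3240

0.3240


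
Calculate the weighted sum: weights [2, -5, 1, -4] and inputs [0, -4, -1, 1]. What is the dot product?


Element-wise products:
2 * 0 = 0
-5 * -4 = 20
1 * -1 = -1
-4 * 1 = -4
Sum = 0 + 20 + -1 + -4
= 15

15


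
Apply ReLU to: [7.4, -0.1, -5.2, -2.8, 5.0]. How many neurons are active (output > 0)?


ReLU(x) = max(0, x) for each element:
ReLU(7.4) = 7.4
ReLU(-0.1) = 0
ReLU(-5.2) = 0
ReLU(-2.8) = 0
ReLU(5.0) = 5.0
Active neurons (>0): 2

2


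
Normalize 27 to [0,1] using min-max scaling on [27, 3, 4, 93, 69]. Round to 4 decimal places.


Min = 3, Max = 93
Range = 93 - 3 = 90
Scaled = (x - min) / (max - min)
= (27 - 3) / 90
= 24 / 90
= 0.2667

0.2667


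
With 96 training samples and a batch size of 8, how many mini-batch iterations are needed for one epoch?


Iterations per epoch = dataset_size / batch_size
= 96 / 8
= 12

12


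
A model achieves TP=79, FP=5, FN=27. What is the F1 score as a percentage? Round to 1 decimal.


Precision = TP / (TP + FP) = 79 / 84 = 0.9405
Recall = TP / (TP + FN) = 79 / 106 = 0.7453
F1 = 2 * P * R / (P + R)
= 2 * 0.9405 * 0.7453 / (0.9405 + 0.7453)
= 1.4018 / 1.6858
= 0.8316
As percentage: 83.2%

83.2


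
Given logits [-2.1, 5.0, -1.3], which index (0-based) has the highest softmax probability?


Softmax is a monotonic transformation, so it preserves the argmax.
We need to find the index of the maximum logit.
Index 0: -2.1
Index 1: 5.0
Index 2: -1.3
Maximum logit = 5.0 at index 1

1


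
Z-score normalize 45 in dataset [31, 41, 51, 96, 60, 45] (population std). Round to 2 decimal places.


Mean = (31 + 41 + 51 + 96 + 60 + 45) / 6 = 54.0
Variance = sum((x_i - mean)^2) / n = 431.3333
Std = sqrt(431.3333) = 20.7686
Z = (x - mean) / std
= (45 - 54.0) / 20.7686
= -9.0 / 20.7686
= -0.43

-0.43


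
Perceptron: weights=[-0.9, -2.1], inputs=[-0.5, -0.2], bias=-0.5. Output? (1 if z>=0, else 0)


z = w . x + b
= -0.9*-0.5 + -2.1*-0.2 + -0.5
= 0.45 + 0.42 + -0.5
= 0.87 + -0.5
= 0.37
Since z = 0.37 >= 0, output = 1

1


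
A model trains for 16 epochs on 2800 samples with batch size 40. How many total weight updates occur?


Iterations per epoch = 2800 / 40 = 70
Total updates = iterations_per_epoch * epochs
= 70 * 16
= 1120

1120


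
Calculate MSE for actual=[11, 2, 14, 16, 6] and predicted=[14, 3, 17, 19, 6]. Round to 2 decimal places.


Differences: [-3, -1, -3, -3, 0]
Squared errors: [9, 1, 9, 9, 0]
Sum of squared errors = 28
MSE = 28 / 5 = 5.60

5.60


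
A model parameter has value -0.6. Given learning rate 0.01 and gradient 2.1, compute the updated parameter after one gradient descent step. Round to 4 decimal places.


w_new = w_old - lr * gradient
= -0.6 - 0.01 * 2.1
= -0.6 - (0.021)
= -0.6210

-0.6210


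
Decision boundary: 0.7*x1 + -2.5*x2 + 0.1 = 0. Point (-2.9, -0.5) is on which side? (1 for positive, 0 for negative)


Compute 0.7 * -2.9 + -2.5 * -0.5 + 0.1
= -2.03 + 1.25 + 0.1
= -0.68
Since -0.68 < 0, the point is on the negative side.

0


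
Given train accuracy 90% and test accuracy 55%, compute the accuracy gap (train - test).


Gap = train_accuracy - test_accuracy
= 90 - 55
= 35%
This large gap strongly indicates overfitting.

35


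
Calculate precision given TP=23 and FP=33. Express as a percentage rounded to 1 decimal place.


Precision = TP / (TP + FP) * 100
= 23 / (23 + 33)
= 23 / 56
= 0.4107
= 41.1%

41.1


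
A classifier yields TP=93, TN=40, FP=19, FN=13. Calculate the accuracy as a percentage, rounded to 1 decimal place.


Accuracy = (TP + TN) / (TP + TN + FP + FN) * 100
= (93 + 40) / (93 + 40 + 19 + 13)
= 133 / 165
= 0.8061
= 80.6%

80.6


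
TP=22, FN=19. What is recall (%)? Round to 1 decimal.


Recall = TP / (TP + FN) * 100
= 22 / (22 + 19)
= 22 / 41
= 0.5366
= 53.7%

53.7


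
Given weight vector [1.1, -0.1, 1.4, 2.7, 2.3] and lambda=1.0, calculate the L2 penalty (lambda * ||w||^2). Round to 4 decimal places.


Squaring each weight:
1.1^2 = 1.21
(-0.1)^2 = 0.01
1.4^2 = 1.96
2.7^2 = 7.29
2.3^2 = 5.29
Sum of squares = 15.76
Penalty = 1.0 * 15.76 = 15.7600

15.7600
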